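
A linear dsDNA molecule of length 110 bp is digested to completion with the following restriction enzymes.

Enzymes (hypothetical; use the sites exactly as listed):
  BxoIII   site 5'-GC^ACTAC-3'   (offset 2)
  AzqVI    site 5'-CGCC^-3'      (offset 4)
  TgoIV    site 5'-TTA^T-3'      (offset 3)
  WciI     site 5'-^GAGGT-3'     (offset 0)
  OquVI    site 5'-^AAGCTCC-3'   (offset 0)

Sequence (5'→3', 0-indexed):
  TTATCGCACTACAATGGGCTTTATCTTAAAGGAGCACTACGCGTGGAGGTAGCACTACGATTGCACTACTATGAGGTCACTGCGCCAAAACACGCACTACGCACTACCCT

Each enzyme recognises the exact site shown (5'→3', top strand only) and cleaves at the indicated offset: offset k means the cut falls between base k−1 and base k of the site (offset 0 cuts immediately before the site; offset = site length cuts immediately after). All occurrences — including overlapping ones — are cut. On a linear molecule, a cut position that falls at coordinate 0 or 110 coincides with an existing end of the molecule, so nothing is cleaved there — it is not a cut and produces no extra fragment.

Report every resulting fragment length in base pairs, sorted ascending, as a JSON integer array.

[3,4,7,8,8,8,9,10,11,12,14,16]

Site scan:
  BxoIII GCACTAC/2: at [5, 33, 51, 62, 93, 100] ⇒ [7, 35, 53, 64, 95, 102]
  AzqVI CGCC/4: at [82] ⇒ [86]
  TgoIV TTAT/3: at [0, 20] ⇒ [3, 23]
  WciI GAGGT/0: at [45, 72] ⇒ [45, 72]
  OquVI (AAGCTCC, off=0): no sites

All cut coordinates (distinct, sorted): [3, 7, 23, 35, 45, 53, 64, 72, 86, 95, 102]

Fragment lengths:
  [0,3): 3 bp
  [3,7): 4 bp
  [7,23): 16 bp
  [23,35): 12 bp
  [35,45): 10 bp
  [45,53): 8 bp
  [53,64): 11 bp
  [64,72): 8 bp
  [72,86): 14 bp
  [86,95): 9 bp
  [95,102): 7 bp
  [102,110): 8 bp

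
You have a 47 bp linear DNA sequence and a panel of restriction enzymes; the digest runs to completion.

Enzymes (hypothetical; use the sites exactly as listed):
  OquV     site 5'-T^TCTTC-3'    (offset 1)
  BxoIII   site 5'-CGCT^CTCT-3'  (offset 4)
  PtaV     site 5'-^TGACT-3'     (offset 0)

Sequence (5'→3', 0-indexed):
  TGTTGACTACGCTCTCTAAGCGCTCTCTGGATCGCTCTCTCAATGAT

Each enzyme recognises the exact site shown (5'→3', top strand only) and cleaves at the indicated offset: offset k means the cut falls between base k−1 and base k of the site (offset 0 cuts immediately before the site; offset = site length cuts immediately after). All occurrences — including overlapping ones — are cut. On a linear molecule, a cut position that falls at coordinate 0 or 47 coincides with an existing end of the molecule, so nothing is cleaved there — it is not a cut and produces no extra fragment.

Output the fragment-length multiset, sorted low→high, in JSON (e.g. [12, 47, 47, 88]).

[3,10,11,11,12]

Scan for sites:
  OquV (TTCTTC, off=1): no sites
  BxoIII CGCTCTCT/4: at [9, 20, 32] ⇒ [13, 24, 36]
  PtaV TGACT/0: at [3] ⇒ [3]

All cut coordinates (distinct, sorted): [3, 13, 24, 36]

Fragment lengths:
  [0,3): 3 bp
  [3,13): 10 bp
  [13,24): 11 bp
  [24,36): 12 bp
  [36,47): 11 bp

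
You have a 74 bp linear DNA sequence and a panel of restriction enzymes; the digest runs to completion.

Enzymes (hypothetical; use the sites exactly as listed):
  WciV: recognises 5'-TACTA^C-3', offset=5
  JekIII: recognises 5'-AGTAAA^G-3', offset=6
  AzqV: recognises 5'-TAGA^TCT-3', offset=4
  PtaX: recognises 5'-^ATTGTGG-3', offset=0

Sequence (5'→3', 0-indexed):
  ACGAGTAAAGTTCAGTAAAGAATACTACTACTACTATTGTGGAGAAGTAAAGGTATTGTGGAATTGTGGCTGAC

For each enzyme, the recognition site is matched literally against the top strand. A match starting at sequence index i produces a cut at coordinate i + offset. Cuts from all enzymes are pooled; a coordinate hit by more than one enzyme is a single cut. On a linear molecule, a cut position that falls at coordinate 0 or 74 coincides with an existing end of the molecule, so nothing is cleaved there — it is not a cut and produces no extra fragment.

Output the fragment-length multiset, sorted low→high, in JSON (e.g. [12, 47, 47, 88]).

Scan for sites:
  WciV TACTAC/5: at [22, 25, 28] ⇒ [27, 30, 33]
  JekIII AGTAAAG/6: at [3, 13, 45] ⇒ [9, 19, 51]
  AzqV (TAGATCT, off=4): no sites
  PtaX ATTGTGG/0: at [35, 54, 62] ⇒ [35, 54, 62]

Pooled cuts: [9, 19, 27, 30, 33, 35, 51, 54, 62]

Fragments:
  [0,9): 9 bp
  [9,19): 10 bp
  [19,27): 8 bp
  [27,30): 3 bp
  [30,33): 3 bp
  [33,35): 2 bp
  [35,51): 16 bp
  [51,54): 3 bp
  [54,62): 8 bp
  [62,74): 12 bp

[2,3,3,3,8,8,9,10,12,16]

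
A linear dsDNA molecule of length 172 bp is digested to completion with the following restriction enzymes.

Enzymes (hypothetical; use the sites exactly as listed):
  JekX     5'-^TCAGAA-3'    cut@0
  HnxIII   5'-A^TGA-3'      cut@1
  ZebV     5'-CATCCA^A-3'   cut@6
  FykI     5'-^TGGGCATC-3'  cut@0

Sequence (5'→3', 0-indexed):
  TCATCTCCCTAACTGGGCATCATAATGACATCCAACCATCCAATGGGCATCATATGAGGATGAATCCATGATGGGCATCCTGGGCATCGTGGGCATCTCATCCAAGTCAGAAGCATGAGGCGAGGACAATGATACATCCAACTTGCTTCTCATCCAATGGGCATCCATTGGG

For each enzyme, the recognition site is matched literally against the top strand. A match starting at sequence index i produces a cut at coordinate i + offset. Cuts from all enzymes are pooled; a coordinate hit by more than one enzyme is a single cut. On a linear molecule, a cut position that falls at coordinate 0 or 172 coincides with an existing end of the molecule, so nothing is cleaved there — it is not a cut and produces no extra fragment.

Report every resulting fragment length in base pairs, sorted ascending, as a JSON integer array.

[1,1,2,3,6,8,8,9,9,9,9,11,11,12,13,14,15,15,16]

Site scan:
  JekX (TCAGAA, off=0): starts [106] → cuts [106]
  HnxIII (ATGA, off=1): starts [24, 53, 59, 67, 114, 128] → cuts [25, 54, 60, 68, 115, 129]
  ZebV (CATCCAA, off=6): starts [28, 36, 98, 134, 150] → cuts [34, 42, 104, 140, 156]
  FykI (TGGGCATC, off=0): starts [13, 43, 71, 80, 89, 157] → cuts [13, 43, 71, 80, 89, 157]

Pooled cuts: [13, 25, 34, 42, 43, 54, 60, 68, 71, 80, 89, 104, 106, 115, 129, 140, 156, 157]

Fragment lengths:
  [0,13): 13 bp
  [13,25): 12 bp
  [25,34): 9 bp
  [34,42): 8 bp
  [42,43): 1 bp
  [43,54): 11 bp
  [54,60): 6 bp
  [60,68): 8 bp
  [68,71): 3 bp
  [71,80): 9 bp
  [80,89): 9 bp
  [89,104): 15 bp
  [104,106): 2 bp
  [106,115): 9 bp
  [115,129): 14 bp
  [129,140): 11 bp
  [140,156): 16 bp
  [156,157): 1 bp
  [157,172): 15 bp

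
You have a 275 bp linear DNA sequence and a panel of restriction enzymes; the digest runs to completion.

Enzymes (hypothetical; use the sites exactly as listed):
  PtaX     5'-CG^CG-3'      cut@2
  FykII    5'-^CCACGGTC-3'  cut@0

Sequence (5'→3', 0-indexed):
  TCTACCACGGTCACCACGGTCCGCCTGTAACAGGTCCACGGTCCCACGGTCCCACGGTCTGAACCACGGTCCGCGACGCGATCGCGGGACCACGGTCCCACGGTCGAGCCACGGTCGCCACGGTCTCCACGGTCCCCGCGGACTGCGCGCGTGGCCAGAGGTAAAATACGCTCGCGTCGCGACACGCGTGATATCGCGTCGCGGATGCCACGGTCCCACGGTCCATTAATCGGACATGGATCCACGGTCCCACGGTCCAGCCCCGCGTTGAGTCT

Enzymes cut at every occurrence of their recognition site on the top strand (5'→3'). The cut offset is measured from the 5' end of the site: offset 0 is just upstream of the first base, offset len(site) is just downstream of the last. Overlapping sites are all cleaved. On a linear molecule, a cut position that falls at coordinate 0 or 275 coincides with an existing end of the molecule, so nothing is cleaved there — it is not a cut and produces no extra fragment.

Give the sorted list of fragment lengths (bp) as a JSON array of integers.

Per-enzyme occurrences:
  PtaX (CGCG, off=2): starts [71, 76, 82, 136, 145, 147, 172, 177, 184, 194, 199, 263] → cuts [73, 78, 84, 138, 147, 149, 174, 179, 186, 196, 201, 265]
  FykII (CCACGGTC, off=0): starts [4, 13, 35, 43, 51, 63, 89, 97, 108, 117, 126, 207, 215, 241, 249] → cuts [4, 13, 35, 43, 51, 63, 89, 97, 108, 117, 126, 207, 215, 241, 249]

Pooled cuts: [4, 13, 35, 43, 51, 63, 73, 78, 84, 89, 97, 108, 117, 126, 138, 147, 149, 174, 179, 186, 196, 201, 207, 215, 241, 249, 265]

Fragments:
  [0,4): 4 bp
  [4,13): 9 bp
  [13,35): 22 bp
  [35,43): 8 bp
  [43,51): 8 bp
  [51,63): 12 bp
  [63,73): 10 bp
  [73,78): 5 bp
  [78,84): 6 bp
  [84,89): 5 bp
  [89,97): 8 bp
  [97,108): 11 bp
  [108,117): 9 bp
  [117,126): 9 bp
  [126,138): 12 bp
  [138,147): 9 bp
  [147,149): 2 bp
  [149,174): 25 bp
  [174,179): 5 bp
  [179,186): 7 bp
  [186,196): 10 bp
  [196,201): 5 bp
  [201,207): 6 bp
  [207,215): 8 bp
  [215,241): 26 bp
  [241,249): 8 bp
  [249,265): 16 bp
  [265,275): 10 bp

[2,4,5,5,5,5,6,6,7,8,8,8,8,8,9,9,9,9,10,10,10,11,12,12,16,22,25,26]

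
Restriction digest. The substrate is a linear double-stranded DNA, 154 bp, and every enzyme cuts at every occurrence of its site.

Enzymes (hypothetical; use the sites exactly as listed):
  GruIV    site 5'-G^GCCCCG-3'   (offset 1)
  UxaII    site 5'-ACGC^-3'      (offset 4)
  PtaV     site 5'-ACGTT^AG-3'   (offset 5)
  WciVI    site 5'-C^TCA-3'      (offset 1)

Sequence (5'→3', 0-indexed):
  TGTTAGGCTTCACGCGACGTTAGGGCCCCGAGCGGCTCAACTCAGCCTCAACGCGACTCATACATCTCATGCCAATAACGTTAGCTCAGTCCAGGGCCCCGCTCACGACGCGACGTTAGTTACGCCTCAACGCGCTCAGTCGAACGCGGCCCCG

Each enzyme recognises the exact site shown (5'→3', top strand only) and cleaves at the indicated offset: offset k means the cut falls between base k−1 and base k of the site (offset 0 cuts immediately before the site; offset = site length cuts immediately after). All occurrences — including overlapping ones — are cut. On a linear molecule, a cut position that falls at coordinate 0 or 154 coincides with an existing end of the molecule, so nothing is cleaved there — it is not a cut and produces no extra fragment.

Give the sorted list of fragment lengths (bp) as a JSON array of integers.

Site scan:
  GruIV GGCCCCG/1: at [23, 94, 147] ⇒ [24, 95, 148]
  UxaII ACGC/4: at [11, 50, 107, 121, 129, 143] ⇒ [15, 54, 111, 125, 133, 147]
  PtaV ACGTTAG/5: at [16, 77, 112] ⇒ [21, 82, 117]
  WciVI CTCA/1: at [35, 40, 46, 56, 65, 84, 101, 125, 134] ⇒ [36, 41, 47, 57, 66, 85, 102, 126, 135]

Pooled cuts: [15, 21, 24, 36, 41, 47, 54, 57, 66, 82, 85, 95, 102, 111, 117, 125, 126, 133, 135, 147, 148]

Fragments:
  [0,15): 15 bp
  [15,21): 6 bp
  [21,24): 3 bp
  [24,36): 12 bp
  [36,41): 5 bp
  [41,47): 6 bp
  [47,54): 7 bp
  [54,57): 3 bp
  [57,66): 9 bp
  [66,82): 16 bp
  [82,85): 3 bp
  [85,95): 10 bp
  [95,102): 7 bp
  [102,111): 9 bp
  [111,117): 6 bp
  [117,125): 8 bp
  [125,126): 1 bp
  [126,133): 7 bp
  [133,135): 2 bp
  [135,147): 12 bp
  [147,148): 1 bp
  [148,154): 6 bp

[1,1,2,3,3,3,5,6,6,6,6,7,7,7,8,9,9,10,12,12,15,16]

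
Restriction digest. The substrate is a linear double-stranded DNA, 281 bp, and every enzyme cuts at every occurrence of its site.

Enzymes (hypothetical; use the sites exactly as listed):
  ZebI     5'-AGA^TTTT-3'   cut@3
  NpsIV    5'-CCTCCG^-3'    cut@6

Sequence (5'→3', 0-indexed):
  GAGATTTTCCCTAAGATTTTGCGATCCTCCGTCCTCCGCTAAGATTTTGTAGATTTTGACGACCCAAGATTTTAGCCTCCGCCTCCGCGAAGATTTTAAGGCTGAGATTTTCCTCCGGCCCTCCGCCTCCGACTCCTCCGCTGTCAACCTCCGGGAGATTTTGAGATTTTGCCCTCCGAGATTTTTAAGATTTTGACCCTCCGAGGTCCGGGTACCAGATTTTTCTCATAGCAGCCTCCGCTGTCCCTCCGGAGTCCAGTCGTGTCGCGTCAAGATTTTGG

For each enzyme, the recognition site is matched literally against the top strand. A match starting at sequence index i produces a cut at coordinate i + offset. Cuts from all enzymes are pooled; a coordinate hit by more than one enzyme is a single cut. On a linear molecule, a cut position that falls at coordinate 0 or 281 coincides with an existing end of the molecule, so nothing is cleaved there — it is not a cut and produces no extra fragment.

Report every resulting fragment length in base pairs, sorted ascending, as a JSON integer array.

Scan for sites:
  ZebI (AGATTTT, off=3): starts [1, 13, 41, 50, 66, 90, 104, 155, 163, 178, 187, 216, 272] → cuts [4, 16, 44, 53, 69, 93, 107, 158, 166, 181, 190, 219, 275]
  NpsIV (CCTCCG, off=6): starts [25, 32, 75, 81, 111, 119, 125, 134, 147, 172, 197, 234, 245] → cuts [31, 38, 81, 87, 117, 125, 131, 140, 153, 178, 203, 240, 251]

Pooled cuts: [4, 16, 31, 38, 44, 53, 69, 81, 87, 93, 107, 117, 125, 131, 140, 153, 158, 166, 178, 181, 190, 203, 219, 240, 251, 275]

Fragment lengths:
  [0,4): 4 bp
  [4,16): 12 bp
  [16,31): 15 bp
  [31,38): 7 bp
  [38,44): 6 bp
  [44,53): 9 bp
  [53,69): 16 bp
  [69,81): 12 bp
  [81,87): 6 bp
  [87,93): 6 bp
  [93,107): 14 bp
  [107,117): 10 bp
  [117,125): 8 bp
  [125,131): 6 bp
  [131,140): 9 bp
  [140,153): 13 bp
  [153,158): 5 bp
  [158,166): 8 bp
  [166,178): 12 bp
  [178,181): 3 bp
  [181,190): 9 bp
  [190,203): 13 bp
  [203,219): 16 bp
  [219,240): 21 bp
  [240,251): 11 bp
  [251,275): 24 bp
  [275,281): 6 bp

[3,4,5,6,6,6,6,6,7,8,8,9,9,9,10,11,12,12,12,13,13,14,15,16,16,21,24]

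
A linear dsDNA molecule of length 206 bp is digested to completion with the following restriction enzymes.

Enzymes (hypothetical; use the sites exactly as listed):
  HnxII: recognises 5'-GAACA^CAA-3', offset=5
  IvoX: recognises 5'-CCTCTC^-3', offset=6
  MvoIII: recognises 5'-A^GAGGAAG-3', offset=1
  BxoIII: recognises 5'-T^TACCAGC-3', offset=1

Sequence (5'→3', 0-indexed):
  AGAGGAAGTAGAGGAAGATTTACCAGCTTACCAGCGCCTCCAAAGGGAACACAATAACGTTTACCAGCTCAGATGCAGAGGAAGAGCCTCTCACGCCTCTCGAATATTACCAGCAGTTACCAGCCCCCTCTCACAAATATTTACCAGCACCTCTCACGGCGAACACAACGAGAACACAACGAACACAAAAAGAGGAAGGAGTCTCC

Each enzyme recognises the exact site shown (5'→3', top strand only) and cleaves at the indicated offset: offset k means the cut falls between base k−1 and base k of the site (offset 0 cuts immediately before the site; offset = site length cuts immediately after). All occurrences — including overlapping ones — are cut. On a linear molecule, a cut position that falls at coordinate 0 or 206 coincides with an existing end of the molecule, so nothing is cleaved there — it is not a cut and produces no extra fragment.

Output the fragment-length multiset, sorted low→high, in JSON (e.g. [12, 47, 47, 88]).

[1,6,6,8,9,9,9,9,10,10,10,10,11,14,15,15,15,16,23]

Per-enzyme occurrences:
  HnxII GAACACAA/5: at [46, 160, 171, 180] ⇒ [51, 165, 176, 185]
  IvoX CCTCTC/6: at [86, 95, 126, 149] ⇒ [92, 101, 132, 155]
  MvoIII AGAGGAAG/1: at [0, 9, 76, 190] ⇒ [1, 10, 77, 191]
  BxoIII TTACCAGC/1: at [19, 27, 60, 106, 116, 140] ⇒ [20, 28, 61, 107, 117, 141]

Pooled cuts: [1, 10, 20, 28, 51, 61, 77, 92, 101, 107, 117, 132, 141, 155, 165, 176, 185, 191]

Fragments:
  [0,1): 1 bp
  [1,10): 9 bp
  [10,20): 10 bp
  [20,28): 8 bp
  [28,51): 23 bp
  [51,61): 10 bp
  [61,77): 16 bp
  [77,92): 15 bp
  [92,101): 9 bp
  [101,107): 6 bp
  [107,117): 10 bp
  [117,132): 15 bp
  [132,141): 9 bp
  [141,155): 14 bp
  [155,165): 10 bp
  [165,176): 11 bp
  [176,185): 9 bp
  [185,191): 6 bp
  [191,206): 15 bp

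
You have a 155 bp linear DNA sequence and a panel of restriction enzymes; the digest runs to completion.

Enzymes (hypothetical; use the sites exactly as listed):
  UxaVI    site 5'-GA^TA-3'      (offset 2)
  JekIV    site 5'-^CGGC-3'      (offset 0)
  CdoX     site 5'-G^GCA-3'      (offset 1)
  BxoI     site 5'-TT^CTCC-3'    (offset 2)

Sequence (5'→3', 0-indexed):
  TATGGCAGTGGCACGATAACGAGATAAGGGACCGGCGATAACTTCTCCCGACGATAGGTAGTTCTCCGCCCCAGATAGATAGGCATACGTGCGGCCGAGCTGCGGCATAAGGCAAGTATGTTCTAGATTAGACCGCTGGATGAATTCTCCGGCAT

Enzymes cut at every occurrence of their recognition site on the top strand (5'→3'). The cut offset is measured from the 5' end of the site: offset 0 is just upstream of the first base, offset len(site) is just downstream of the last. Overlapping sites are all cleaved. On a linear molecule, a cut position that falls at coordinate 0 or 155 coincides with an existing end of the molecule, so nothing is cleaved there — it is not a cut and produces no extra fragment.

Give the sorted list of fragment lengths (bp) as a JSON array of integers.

Site scan:
  UxaVI GATA/2: at [14, 22, 36, 52, 73, 77] ⇒ [16, 24, 38, 54, 75, 79]
  JekIV CGGC/0: at [32, 91, 102, 149] ⇒ [32, 91, 102, 149]
  CdoX GGCA/1: at [3, 9, 81, 103, 110, 150] ⇒ [4, 10, 82, 104, 111, 151]
  BxoI TTCTCC/2: at [42, 61, 144] ⇒ [44, 63, 146]

Pooled cuts: [4, 10, 16, 24, 32, 38, 44, 54, 63, 75, 79, 82, 91, 102, 104, 111, 146, 149, 151]

Fragments:
  [0,4): 4 bp
  [4,10): 6 bp
  [10,16): 6 bp
  [16,24): 8 bp
  [24,32): 8 bp
  [32,38): 6 bp
  [38,44): 6 bp
  [44,54): 10 bp
  [54,63): 9 bp
  [63,75): 12 bp
  [75,79): 4 bp
  [79,82): 3 bp
  [82,91): 9 bp
  [91,102): 11 bp
  [102,104): 2 bp
  [104,111): 7 bp
  [111,146): 35 bp
  [146,149): 3 bp
  [149,151): 2 bp
  [151,155): 4 bp

[2,2,3,3,4,4,4,6,6,6,6,7,8,8,9,9,10,11,12,35]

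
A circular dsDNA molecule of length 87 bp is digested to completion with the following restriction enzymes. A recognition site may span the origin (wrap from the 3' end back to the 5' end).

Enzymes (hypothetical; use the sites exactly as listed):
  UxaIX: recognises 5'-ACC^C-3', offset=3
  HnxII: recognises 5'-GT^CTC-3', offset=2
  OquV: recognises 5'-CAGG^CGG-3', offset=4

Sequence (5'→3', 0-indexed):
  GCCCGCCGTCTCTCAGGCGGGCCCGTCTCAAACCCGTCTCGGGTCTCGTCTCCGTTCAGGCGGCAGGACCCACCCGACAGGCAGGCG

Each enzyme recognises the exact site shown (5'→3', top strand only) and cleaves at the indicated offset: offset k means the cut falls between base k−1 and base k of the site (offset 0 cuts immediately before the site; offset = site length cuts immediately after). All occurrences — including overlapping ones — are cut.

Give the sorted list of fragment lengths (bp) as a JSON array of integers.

Site scan:
  UxaIX (ACCC, off=3): starts [31, 67, 71] → cuts [34, 70, 74]
  HnxII (GTCTC, off=2): starts [7, 24, 35, 42, 47] → cuts [9, 26, 37, 44, 49]
  OquV (CAGGCGG, off=4): starts [13, 56, 81] → cuts [17, 60, 85]

All cut coordinates (distinct, sorted): [9, 17, 26, 34, 37, 44, 49, 60, 70, 74, 85]

Fragment lengths:
  9→17: 8 bp
  17→26: 9 bp
  26→34: 8 bp
  34→37: 3 bp
  37→44: 7 bp
  44→49: 5 bp
  49→60: 11 bp
  60→70: 10 bp
  70→74: 4 bp
  74→85: 11 bp
  85→9 (wrap): 87-85+9 = 11 bp

[3,4,5,7,8,8,9,10,11,11,11]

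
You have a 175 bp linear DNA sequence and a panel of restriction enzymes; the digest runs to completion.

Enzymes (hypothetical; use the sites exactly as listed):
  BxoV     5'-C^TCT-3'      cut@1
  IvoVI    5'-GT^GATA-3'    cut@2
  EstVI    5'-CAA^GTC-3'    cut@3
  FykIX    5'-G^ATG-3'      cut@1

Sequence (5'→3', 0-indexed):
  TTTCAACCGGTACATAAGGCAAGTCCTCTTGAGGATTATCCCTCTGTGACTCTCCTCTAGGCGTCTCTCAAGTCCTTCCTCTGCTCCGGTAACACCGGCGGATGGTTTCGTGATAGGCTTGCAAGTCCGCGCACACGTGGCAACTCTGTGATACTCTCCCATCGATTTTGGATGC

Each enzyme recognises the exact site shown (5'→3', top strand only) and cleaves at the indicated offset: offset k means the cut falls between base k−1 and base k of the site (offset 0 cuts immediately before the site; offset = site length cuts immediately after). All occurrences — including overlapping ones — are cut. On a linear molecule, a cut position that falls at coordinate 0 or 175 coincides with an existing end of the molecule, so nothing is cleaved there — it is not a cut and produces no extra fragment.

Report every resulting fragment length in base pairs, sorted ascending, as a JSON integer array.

[4,4,5,5,5,6,8,8,10,10,13,16,17,20,22,22]

Per-enzyme occurrences:
  BxoV CTCT/1: at [25, 41, 49, 54, 64, 78, 143, 153] ⇒ [26, 42, 50, 55, 65, 79, 144, 154]
  IvoVI GTGATA/2: at [109, 147] ⇒ [111, 149]
  EstVI CAAGTC/3: at [19, 68, 121] ⇒ [22, 71, 124]
  FykIX GATG/1: at [100, 170] ⇒ [101, 171]

Pooled cuts: [22, 26, 42, 50, 55, 65, 71, 79, 101, 111, 124, 144, 149, 154, 171]

Fragment lengths:
  [0,22): 22 bp
  [22,26): 4 bp
  [26,42): 16 bp
  [42,50): 8 bp
  [50,55): 5 bp
  [55,65): 10 bp
  [65,71): 6 bp
  [71,79): 8 bp
  [79,101): 22 bp
  [101,111): 10 bp
  [111,124): 13 bp
  [124,144): 20 bp
  [144,149): 5 bp
  [149,154): 5 bp
  [154,171): 17 bp
  [171,175): 4 bp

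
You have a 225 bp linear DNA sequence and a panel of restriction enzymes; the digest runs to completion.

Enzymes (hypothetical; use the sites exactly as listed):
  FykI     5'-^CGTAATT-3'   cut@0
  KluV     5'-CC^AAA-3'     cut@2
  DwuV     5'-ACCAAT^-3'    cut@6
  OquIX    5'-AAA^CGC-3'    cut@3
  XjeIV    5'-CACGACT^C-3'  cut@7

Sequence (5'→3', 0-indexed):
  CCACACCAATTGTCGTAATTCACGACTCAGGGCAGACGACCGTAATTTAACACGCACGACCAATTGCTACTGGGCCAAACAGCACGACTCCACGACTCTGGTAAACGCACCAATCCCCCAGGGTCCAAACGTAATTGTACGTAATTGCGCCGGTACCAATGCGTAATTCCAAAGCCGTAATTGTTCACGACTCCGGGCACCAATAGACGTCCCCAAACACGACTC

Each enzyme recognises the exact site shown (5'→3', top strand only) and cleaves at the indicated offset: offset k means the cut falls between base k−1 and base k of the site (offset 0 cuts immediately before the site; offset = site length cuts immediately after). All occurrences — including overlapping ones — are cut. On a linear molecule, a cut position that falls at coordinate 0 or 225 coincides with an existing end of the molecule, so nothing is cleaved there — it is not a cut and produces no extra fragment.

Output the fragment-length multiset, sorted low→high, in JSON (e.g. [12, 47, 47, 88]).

Scan for sites:
  FykI (CGTAATT, off=0): starts [13, 40, 129, 139, 161, 175] → cuts [13, 40, 129, 139, 161, 175]
  KluV (CCAAA, off=2): starts [74, 124, 168, 212] → cuts [76, 126, 170, 214]
  DwuV (ACCAAT, off=6): starts [4, 58, 108, 154, 198] → cuts [10, 64, 114, 160, 204]
  OquIX (AAACGC, off=3): starts [102] → cuts [105]
  XjeIV (CACGACTC, off=7): starts [20, 82, 90, 185, 217] → cuts [27, 89, 97, 192, 224]

Pooled cuts: [10, 13, 27, 40, 64, 76, 89, 97, 105, 114, 126, 129, 139, 160, 161, 170, 175, 192, 204, 214, 224]

Fragments:
  [0,10): 10 bp
  [10,13): 3 bp
  [13,27): 14 bp
  [27,40): 13 bp
  [40,64): 24 bp
  [64,76): 12 bp
  [76,89): 13 bp
  [89,97): 8 bp
  [97,105): 8 bp
  [105,114): 9 bp
  [114,126): 12 bp
  [126,129): 3 bp
  [129,139): 10 bp
  [139,160): 21 bp
  [160,161): 1 bp
  [161,170): 9 bp
  [170,175): 5 bp
  [175,192): 17 bp
  [192,204): 12 bp
  [204,214): 10 bp
  [214,224): 10 bp
  [224,225): 1 bp

[1,1,3,3,5,8,8,9,9,10,10,10,10,12,12,12,13,13,14,17,21,24]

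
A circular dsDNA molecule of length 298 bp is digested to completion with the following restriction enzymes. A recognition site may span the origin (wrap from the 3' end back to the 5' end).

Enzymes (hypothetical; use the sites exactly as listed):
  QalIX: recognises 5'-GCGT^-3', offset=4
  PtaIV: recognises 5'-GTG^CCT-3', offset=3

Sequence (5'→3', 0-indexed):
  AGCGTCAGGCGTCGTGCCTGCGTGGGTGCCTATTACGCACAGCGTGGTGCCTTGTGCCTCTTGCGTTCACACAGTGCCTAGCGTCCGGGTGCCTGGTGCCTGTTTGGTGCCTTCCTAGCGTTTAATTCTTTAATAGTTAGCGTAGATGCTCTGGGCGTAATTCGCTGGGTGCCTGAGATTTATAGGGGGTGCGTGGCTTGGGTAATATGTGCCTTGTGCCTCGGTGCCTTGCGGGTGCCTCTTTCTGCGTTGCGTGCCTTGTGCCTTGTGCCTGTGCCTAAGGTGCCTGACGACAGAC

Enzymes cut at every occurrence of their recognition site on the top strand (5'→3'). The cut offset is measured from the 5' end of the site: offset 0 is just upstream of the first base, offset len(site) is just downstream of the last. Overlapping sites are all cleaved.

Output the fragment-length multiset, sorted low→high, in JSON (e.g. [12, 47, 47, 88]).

Per-enzyme occurrences:
  QalIX (GCGT, off=4): starts [1, 8, 19, 41, 62, 80, 117, 139, 154, 190, 246, 251] → cuts [5, 12, 23, 45, 66, 84, 121, 143, 158, 194, 250, 255]
  PtaIV (GTGCCT, off=3): starts [13, 25, 46, 53, 73, 88, 95, 106, 168, 208, 215, 223, 234, 253, 260, 267, 273, 282] → cuts [16, 28, 49, 56, 76, 91, 98, 109, 171, 211, 218, 226, 237, 256, 263, 270, 276, 285]

All cut coordinates (distinct, sorted): [5, 12, 16, 23, 28, 45, 49, 56, 66, 76, 84, 91, 98, 109, 121, 143, 158, 171, 194, 211, 218, 226, 237, 250, 255, 256, 263, 270, 276, 285]

Fragment lengths:
  5→12: 7 bp
  12→16: 4 bp
  16→23: 7 bp
  23→28: 5 bp
  28→45: 17 bp
  45→49: 4 bp
  49→56: 7 bp
  56→66: 10 bp
  66→76: 10 bp
  76→84: 8 bp
  84→91: 7 bp
  91→98: 7 bp
  98→109: 11 bp
  109→121: 12 bp
  121→143: 22 bp
  143→158: 15 bp
  158→171: 13 bp
  171→194: 23 bp
  194→211: 17 bp
  211→218: 7 bp
  218→226: 8 bp
  226→237: 11 bp
  237→250: 13 bp
  250→255: 5 bp
  255→256: 1 bp
  256→263: 7 bp
  263→270: 7 bp
  270→276: 6 bp
  276→285: 9 bp
  285→5 (wrap): 298-285+5 = 18 bp

[1,4,4,5,5,6,7,7,7,7,7,7,7,7,8,8,9,10,10,11,11,12,13,13,15,17,17,18,22,23]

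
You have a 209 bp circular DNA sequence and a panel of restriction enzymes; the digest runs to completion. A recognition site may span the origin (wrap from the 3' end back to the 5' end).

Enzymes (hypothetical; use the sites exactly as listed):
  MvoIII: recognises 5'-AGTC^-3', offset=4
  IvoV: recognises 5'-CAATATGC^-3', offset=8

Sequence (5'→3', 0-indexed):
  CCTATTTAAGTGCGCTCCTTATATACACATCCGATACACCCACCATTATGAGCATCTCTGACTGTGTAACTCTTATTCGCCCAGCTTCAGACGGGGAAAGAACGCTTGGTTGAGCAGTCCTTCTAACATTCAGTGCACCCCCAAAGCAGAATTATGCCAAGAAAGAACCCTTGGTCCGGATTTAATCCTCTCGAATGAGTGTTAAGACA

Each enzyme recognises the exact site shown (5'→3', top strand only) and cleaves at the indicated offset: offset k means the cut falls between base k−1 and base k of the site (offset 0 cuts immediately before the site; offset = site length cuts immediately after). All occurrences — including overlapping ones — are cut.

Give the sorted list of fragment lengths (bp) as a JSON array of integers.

Site scan:
  MvoIII (AGTC, off=4): starts [115] → cuts [119]
  IvoV (CAATATGC, off=8): no sites

All cut coordinates (distinct, sorted): [119]

Fragment lengths:
  119→119 (wrap): 209-119+119 = 209 bp

[209]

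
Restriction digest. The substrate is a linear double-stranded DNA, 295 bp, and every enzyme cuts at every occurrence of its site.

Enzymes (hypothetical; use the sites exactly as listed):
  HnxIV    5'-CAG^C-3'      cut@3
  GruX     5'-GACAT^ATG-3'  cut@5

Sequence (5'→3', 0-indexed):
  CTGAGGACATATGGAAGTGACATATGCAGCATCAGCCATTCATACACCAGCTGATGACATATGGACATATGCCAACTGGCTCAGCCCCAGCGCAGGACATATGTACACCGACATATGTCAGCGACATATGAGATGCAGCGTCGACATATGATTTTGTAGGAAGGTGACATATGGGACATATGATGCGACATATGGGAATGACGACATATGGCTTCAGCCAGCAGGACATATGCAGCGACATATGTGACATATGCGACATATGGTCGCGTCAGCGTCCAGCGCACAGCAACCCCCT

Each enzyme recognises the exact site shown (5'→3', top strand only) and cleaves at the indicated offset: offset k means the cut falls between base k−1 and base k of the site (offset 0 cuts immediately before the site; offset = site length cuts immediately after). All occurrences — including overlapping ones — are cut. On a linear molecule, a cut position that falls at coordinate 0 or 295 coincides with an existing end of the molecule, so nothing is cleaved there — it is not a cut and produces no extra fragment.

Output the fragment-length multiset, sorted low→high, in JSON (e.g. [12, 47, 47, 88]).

[4,6,6,6,6,6,6,7,7,7,8,8,9,9,9,9,9,10,10,10,10,11,12,13,13,14,15,16,16,23]

Scan for sites:
  HnxIV (CAGC, off=3): starts [26, 32, 47, 81, 87, 118, 135, 214, 218, 232, 269, 276, 283] → cuts [29, 35, 50, 84, 90, 121, 138, 217, 221, 235, 272, 279, 286]
  GruX (GACATATG, off=5): starts [5, 18, 55, 63, 95, 109, 122, 142, 165, 174, 186, 202, 224, 236, 245, 254] → cuts [10, 23, 60, 68, 100, 114, 127, 147, 170, 179, 191, 207, 229, 241, 250, 259]

All cut coordinates (distinct, sorted): [10, 23, 29, 35, 50, 60, 68, 84, 90, 100, 114, 121, 127, 138, 147, 170, 179, 191, 207, 217, 221, 229, 235, 241, 250, 259, 272, 279, 286]

Fragment lengths:
  [0,10): 10 bp
  [10,23): 13 bp
  [23,29): 6 bp
  [29,35): 6 bp
  [35,50): 15 bp
  [50,60): 10 bp
  [60,68): 8 bp
  [68,84): 16 bp
  [84,90): 6 bp
  [90,100): 10 bp
  [100,114): 14 bp
  [114,121): 7 bp
  [121,127): 6 bp
  [127,138): 11 bp
  [138,147): 9 bp
  [147,170): 23 bp
  [170,179): 9 bp
  [179,191): 12 bp
  [191,207): 16 bp
  [207,217): 10 bp
  [217,221): 4 bp
  [221,229): 8 bp
  [229,235): 6 bp
  [235,241): 6 bp
  [241,250): 9 bp
  [250,259): 9 bp
  [259,272): 13 bp
  [272,279): 7 bp
  [279,286): 7 bp
  [286,295): 9 bp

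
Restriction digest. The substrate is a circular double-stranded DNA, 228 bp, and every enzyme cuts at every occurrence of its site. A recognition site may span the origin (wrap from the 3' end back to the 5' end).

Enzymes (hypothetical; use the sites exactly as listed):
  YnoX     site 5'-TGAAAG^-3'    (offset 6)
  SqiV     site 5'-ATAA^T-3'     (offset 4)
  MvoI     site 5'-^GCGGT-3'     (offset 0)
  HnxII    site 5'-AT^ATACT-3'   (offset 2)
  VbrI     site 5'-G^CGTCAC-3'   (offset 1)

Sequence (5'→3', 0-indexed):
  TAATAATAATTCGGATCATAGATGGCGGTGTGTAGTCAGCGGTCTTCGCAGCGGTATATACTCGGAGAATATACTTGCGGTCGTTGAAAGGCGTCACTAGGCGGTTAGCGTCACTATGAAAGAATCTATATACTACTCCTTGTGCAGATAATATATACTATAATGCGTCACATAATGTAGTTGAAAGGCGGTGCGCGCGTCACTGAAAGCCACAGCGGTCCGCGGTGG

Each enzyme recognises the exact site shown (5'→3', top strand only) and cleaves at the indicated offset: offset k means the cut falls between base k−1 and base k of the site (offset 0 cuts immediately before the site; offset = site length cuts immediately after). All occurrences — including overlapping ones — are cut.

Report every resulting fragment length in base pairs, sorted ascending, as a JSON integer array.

[1,2,3,3,5,6,7,7,7,8,9,9,10,10,12,12,12,13,13,14,14,14,15,22]

Scan for sites:
  YnoX (TGAAAG, off=6): starts [84, 116, 181, 203] → cuts [90, 122, 187, 209]
  SqiV (ATAAT, off=4): starts [2, 5, 147, 159, 171] → cuts [6, 9, 151, 163, 175]
  MvoI (GCGGT, off=0): starts [24, 38, 50, 76, 100, 187, 214, 221] → cuts [24, 38, 50, 76, 100, 187, 214, 221]
  HnxII (ATATACT, off=2): starts [55, 68, 127, 152] → cuts [57, 70, 129, 154]
  VbrI (GCGTCAC, off=1): starts [90, 107, 164, 196] → cuts [91, 108, 165, 197]

All cut coordinates (distinct, sorted): [6, 9, 24, 38, 50, 57, 70, 76, 90, 91, 100, 108, 122, 129, 151, 154, 163, 165, 175, 187, 197, 209, 214, 221]

Fragment lengths:
  6→9: 3 bp
  9→24: 15 bp
  24→38: 14 bp
  38→50: 12 bp
  50→57: 7 bp
  57→70: 13 bp
  70→76: 6 bp
  76→90: 14 bp
  90→91: 1 bp
  91→100: 9 bp
  100→108: 8 bp
  108→122: 14 bp
  122→129: 7 bp
  129→151: 22 bp
  151→154: 3 bp
  154→163: 9 bp
  163→165: 2 bp
  165→175: 10 bp
  175→187: 12 bp
  187→197: 10 bp
  197→209: 12 bp
  209→214: 5 bp
  214→221: 7 bp
  221→6 (wrap): 228-221+6 = 13 bp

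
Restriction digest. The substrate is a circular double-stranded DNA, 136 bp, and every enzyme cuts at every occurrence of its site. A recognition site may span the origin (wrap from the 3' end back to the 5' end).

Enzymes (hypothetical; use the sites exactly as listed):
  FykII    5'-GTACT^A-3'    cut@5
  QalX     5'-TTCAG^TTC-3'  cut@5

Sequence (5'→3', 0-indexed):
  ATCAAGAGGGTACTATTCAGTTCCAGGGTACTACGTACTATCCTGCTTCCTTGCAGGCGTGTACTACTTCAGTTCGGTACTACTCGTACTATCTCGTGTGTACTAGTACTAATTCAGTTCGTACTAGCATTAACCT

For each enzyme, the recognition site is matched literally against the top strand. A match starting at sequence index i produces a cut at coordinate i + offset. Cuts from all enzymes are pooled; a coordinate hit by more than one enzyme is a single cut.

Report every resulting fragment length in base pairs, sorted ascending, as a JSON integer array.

Scan for sites:
  FykII GTACTA/5: at [9, 27, 34, 60, 76, 85, 99, 105, 120] ⇒ [14, 32, 39, 65, 81, 90, 104, 110, 125]
  QalX TTCAGTTC/5: at [15, 67, 112] ⇒ [20, 72, 117]

All cut coordinates (distinct, sorted): [14, 20, 32, 39, 65, 72, 81, 90, 104, 110, 117, 125]

Fragments:
  14→20: 6 bp
  20→32: 12 bp
  32→39: 7 bp
  39→65: 26 bp
  65→72: 7 bp
  72→81: 9 bp
  81→90: 9 bp
  90→104: 14 bp
  104→110: 6 bp
  110→117: 7 bp
  117→125: 8 bp
  125→14 (wrap): 136-125+14 = 25 bp

[6,6,7,7,7,8,9,9,12,14,25,26]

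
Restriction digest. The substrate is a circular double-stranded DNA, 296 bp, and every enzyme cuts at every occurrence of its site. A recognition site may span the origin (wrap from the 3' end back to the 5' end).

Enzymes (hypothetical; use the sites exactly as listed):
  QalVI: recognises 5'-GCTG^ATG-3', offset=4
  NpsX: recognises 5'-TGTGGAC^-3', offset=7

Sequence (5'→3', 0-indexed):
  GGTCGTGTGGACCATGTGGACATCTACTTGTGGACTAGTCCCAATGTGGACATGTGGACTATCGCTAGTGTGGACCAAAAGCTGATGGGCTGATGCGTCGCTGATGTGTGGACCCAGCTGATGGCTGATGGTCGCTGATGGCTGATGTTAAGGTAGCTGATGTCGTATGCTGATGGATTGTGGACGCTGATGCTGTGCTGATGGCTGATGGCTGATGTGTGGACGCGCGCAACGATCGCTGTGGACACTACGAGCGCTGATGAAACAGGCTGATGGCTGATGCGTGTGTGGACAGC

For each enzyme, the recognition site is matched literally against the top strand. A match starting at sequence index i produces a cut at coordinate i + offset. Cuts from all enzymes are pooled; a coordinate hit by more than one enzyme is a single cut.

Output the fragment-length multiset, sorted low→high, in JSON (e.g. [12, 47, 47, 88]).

Per-enzyme occurrences:
  QalVI GCTGATG/4: at [80, 88, 99, 116, 123, 133, 140, 155, 168, 185, 196, 203, 210, 255, 268, 275] ⇒ [84, 92, 103, 120, 127, 137, 144, 159, 172, 189, 200, 207, 214, 259, 272, 279]
  NpsX TGTGGAC/7: at [5, 14, 28, 44, 52, 68, 106, 178, 217, 239, 286] ⇒ [12, 21, 35, 51, 59, 75, 113, 185, 224, 246, 293]

All cut coordinates (distinct, sorted): [12, 21, 35, 51, 59, 75, 84, 92, 103, 113, 120, 127, 137, 144, 159, 172, 185, 189, 200, 207, 214, 224, 246, 259, 272, 279, 293]

Fragment lengths:
  12→21: 9 bp
  21→35: 14 bp
  35→51: 16 bp
  51→59: 8 bp
  59→75: 16 bp
  75→84: 9 bp
  84→92: 8 bp
  92→103: 11 bp
  103→113: 10 bp
  113→120: 7 bp
  120→127: 7 bp
  127→137: 10 bp
  137→144: 7 bp
  144→159: 15 bp
  159→172: 13 bp
  172→185: 13 bp
  185→189: 4 bp
  189→200: 11 bp
  200→207: 7 bp
  207→214: 7 bp
  214→224: 10 bp
  224→246: 22 bp
  246→259: 13 bp
  259→272: 13 bp
  272→279: 7 bp
  279→293: 14 bp
  293→12 (wrap): 296-293+12 = 15 bp

[4,7,7,7,7,7,7,8,8,9,9,10,10,10,11,11,13,13,13,13,14,14,15,15,16,16,22]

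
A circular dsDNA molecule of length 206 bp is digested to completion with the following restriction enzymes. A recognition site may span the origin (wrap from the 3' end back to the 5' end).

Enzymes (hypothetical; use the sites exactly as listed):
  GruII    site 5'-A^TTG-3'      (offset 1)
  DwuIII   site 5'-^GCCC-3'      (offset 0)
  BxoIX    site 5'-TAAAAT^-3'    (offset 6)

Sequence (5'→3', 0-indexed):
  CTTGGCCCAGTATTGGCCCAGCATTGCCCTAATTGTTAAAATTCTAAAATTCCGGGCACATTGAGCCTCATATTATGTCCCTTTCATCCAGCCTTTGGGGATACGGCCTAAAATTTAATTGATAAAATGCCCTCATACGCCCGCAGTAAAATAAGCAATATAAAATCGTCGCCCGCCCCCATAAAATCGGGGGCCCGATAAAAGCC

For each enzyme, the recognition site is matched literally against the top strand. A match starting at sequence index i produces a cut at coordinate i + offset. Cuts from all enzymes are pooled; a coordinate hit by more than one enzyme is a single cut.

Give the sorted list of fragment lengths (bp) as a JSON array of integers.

[2,3,4,4,4,5,7,7,8,8,8,10,10,10,10,11,13,14,14,54]

Scan for sites:
  GruII (ATTG, off=1): starts [11, 22, 31, 59, 117] → cuts [12, 23, 32, 60, 118]
  DwuIII (GCCC, off=0): starts [4, 15, 25, 128, 138, 170, 174, 192, 203] → cuts [4, 15, 25, 128, 138, 170, 174, 192, 203]
  BxoIX (TAAAAT, off=6): starts [36, 44, 108, 122, 146, 160, 181] → cuts [42, 50, 114, 128, 152, 166, 187]

Pooled cuts: [4, 12, 15, 23, 25, 32, 42, 50, 60, 114, 118, 128, 138, 152, 166, 170, 174, 187, 192, 203]

Fragment lengths:
  4→12: 8 bp
  12→15: 3 bp
  15→23: 8 bp
  23→25: 2 bp
  25→32: 7 bp
  32→42: 10 bp
  42→50: 8 bp
  50→60: 10 bp
  60→114: 54 bp
  114→118: 4 bp
  118→128: 10 bp
  128→138: 10 bp
  138→152: 14 bp
  152→166: 14 bp
  166→170: 4 bp
  170→174: 4 bp
  174→187: 13 bp
  187→192: 5 bp
  192→203: 11 bp
  203→4 (wrap): 206-203+4 = 7 bp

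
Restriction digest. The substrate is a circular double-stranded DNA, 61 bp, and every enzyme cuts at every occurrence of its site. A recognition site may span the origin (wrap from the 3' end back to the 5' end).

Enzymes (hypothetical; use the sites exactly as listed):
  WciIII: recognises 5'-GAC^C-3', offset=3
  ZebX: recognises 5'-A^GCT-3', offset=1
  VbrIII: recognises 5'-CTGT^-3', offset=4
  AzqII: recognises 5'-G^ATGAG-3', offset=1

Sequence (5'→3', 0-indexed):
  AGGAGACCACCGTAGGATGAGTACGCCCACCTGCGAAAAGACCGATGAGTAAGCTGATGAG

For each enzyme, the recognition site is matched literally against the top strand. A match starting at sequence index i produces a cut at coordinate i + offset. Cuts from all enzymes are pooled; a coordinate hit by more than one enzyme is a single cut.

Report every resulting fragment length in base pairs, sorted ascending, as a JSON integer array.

[2,4,8,9,12,26]

Per-enzyme occurrences:
  WciIII GACC/3: at [4, 39] ⇒ [7, 42]
  ZebX AGCT/1: at [51] ⇒ [52]
  VbrIII (CTGT, off=4): no sites
  AzqII GATGAG/1: at [15, 43, 55] ⇒ [16, 44, 56]

Pooled cuts: [7, 16, 42, 44, 52, 56]

Fragment lengths:
  7→16: 9 bp
  16→42: 26 bp
  42→44: 2 bp
  44→52: 8 bp
  52→56: 4 bp
  56→7 (wrap): 61-56+7 = 12 bp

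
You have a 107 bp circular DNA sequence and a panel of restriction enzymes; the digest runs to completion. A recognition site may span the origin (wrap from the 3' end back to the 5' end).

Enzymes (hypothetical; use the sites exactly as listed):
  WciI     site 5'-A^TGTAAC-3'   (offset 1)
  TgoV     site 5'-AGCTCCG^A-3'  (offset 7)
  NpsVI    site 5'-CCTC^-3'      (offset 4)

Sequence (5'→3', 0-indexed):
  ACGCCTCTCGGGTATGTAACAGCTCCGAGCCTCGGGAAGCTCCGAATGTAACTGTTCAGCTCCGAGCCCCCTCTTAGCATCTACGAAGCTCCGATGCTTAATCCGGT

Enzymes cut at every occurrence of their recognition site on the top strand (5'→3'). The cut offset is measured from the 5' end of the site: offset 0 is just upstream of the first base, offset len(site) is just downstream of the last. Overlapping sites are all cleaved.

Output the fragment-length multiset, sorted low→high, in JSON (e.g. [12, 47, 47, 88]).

Scan for sites:
  WciI ATGTAAC/1: at [13, 45] ⇒ [14, 46]
  TgoV AGCTCCGA/7: at [20, 37, 57, 86] ⇒ [27, 44, 64, 93]
  NpsVI CCTC/4: at [3, 29, 69] ⇒ [7, 33, 73]

Pooled cuts: [7, 14, 27, 33, 44, 46, 64, 73, 93]

Fragments:
  7→14: 7 bp
  14→27: 13 bp
  27→33: 6 bp
  33→44: 11 bp
  44→46: 2 bp
  46→64: 18 bp
  64→73: 9 bp
  73→93: 20 bp
  93→7 (wrap): 107-93+7 = 21 bp

[2,6,7,9,11,13,18,20,21]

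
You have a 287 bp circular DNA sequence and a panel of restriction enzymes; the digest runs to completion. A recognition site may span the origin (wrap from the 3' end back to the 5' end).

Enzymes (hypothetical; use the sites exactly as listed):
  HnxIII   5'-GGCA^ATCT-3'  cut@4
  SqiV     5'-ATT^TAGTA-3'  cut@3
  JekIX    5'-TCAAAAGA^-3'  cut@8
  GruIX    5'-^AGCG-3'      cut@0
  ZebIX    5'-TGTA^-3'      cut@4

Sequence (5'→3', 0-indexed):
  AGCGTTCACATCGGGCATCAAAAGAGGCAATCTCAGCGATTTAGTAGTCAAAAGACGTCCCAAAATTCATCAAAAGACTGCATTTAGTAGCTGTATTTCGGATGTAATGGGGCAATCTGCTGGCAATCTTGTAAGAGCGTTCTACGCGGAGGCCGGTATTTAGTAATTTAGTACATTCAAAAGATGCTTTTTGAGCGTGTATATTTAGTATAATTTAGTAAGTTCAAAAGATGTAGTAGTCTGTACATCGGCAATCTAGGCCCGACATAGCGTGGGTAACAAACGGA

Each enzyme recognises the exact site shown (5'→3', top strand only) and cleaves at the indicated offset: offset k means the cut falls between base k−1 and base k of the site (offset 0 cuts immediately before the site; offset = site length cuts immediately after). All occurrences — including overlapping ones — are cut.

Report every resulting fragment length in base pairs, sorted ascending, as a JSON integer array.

Per-enzyme occurrences:
  HnxIII (GGCAATCT, off=4): starts [25, 110, 121, 249] → cuts [29, 114, 125, 253]
  SqiV (ATTTAGTA, off=3): starts [38, 81, 157, 165, 202, 212] → cuts [41, 84, 160, 168, 205, 215]
  JekIX (TCAAAAGA, off=8): starts [17, 47, 69, 176, 223] → cuts [25, 55, 77, 184, 231]
  GruIX (AGCG, off=0): starts [0, 34, 135, 193, 268] → cuts [0, 34, 135, 193, 268]
  ZebIX (TGTA, off=4): starts [91, 102, 129, 197, 231, 241] → cuts [95, 106, 133, 201, 235, 245]

Pooled cuts: [0, 25, 29, 34, 41, 55, 77, 84, 95, 106, 114, 125, 133, 135, 160, 168, 184, 193, 201, 205, 215, 231, 235, 245, 253, 268]

Fragment lengths:
  0→25: 25 bp
  25→29: 4 bp
  29→34: 5 bp
  34→41: 7 bp
  41→55: 14 bp
  55→77: 22 bp
  77→84: 7 bp
  84→95: 11 bp
  95→106: 11 bp
  106→114: 8 bp
  114→125: 11 bp
  125→133: 8 bp
  133→135: 2 bp
  135→160: 25 bp
  160→168: 8 bp
  168→184: 16 bp
  184→193: 9 bp
  193→201: 8 bp
  201→205: 4 bp
  205→215: 10 bp
  215→231: 16 bp
  231→235: 4 bp
  235→245: 10 bp
  245→253: 8 bp
  253→268: 15 bp
  268→0 (wrap): 287-268+0 = 19 bp

[2,4,4,4,5,7,7,8,8,8,8,8,9,10,10,11,11,11,14,15,16,16,19,22,25,25]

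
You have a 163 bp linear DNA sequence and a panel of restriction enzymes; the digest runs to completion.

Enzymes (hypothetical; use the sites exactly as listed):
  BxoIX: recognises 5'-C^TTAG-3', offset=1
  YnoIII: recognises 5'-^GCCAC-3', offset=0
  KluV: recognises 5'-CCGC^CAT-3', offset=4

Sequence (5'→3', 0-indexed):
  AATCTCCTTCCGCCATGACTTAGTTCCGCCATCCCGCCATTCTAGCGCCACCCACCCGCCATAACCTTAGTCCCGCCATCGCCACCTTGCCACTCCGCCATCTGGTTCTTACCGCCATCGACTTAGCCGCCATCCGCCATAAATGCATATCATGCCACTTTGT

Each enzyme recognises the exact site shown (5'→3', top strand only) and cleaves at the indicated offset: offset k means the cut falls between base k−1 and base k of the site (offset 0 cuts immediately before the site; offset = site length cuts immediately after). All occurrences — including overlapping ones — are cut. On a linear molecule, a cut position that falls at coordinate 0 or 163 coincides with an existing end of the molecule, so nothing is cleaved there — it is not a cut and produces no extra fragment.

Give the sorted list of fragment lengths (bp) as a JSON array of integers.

[4,6,7,7,7,8,8,8,9,10,10,10,10,13,13,16,17]

Per-enzyme occurrences:
  BxoIX CTTAG/1: at [18, 65, 121] ⇒ [19, 66, 122]
  YnoIII GCCAC/0: at [46, 80, 88, 153] ⇒ [46, 80, 88, 153]
  KluV CCGCCAT/4: at [9, 25, 33, 55, 72, 94, 111, 126, 133] ⇒ [13, 29, 37, 59, 76, 98, 115, 130, 137]

All cut coordinates (distinct, sorted): [13, 19, 29, 37, 46, 59, 66, 76, 80, 88, 98, 115, 122, 130, 137, 153]

Fragments:
  [0,13): 13 bp
  [13,19): 6 bp
  [19,29): 10 bp
  [29,37): 8 bp
  [37,46): 9 bp
  [46,59): 13 bp
  [59,66): 7 bp
  [66,76): 10 bp
  [76,80): 4 bp
  [80,88): 8 bp
  [88,98): 10 bp
  [98,115): 17 bp
  [115,122): 7 bp
  [122,130): 8 bp
  [130,137): 7 bp
  [137,153): 16 bp
  [153,163): 10 bp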